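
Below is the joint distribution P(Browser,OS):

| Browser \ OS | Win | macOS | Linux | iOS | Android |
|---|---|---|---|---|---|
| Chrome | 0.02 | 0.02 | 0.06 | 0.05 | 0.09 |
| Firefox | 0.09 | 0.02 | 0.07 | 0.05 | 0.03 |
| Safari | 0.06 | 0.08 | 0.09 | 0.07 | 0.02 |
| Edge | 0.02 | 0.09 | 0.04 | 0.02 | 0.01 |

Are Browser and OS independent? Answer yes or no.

no

P(Browser=Chrome) = 0.24 and P(OS=Android) = 0.15, so their product is 0.0360, but P(Browser=Chrome, OS=Android) = 0.09. Since these differ, Browser and OS are not independent.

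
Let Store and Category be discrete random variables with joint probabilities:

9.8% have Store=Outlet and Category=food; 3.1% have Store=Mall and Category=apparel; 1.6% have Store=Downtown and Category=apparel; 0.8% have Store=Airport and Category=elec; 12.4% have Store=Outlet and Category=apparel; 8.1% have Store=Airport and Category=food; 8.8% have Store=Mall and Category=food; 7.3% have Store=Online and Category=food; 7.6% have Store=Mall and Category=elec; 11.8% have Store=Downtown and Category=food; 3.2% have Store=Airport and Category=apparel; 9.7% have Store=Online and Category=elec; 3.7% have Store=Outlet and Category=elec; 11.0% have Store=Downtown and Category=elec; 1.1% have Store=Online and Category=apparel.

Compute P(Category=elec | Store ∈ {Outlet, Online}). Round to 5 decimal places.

P(Store=Outlet) = 0.098 + 0.124 + 0.037 = 0.259.
P(Store=Online) = 0.073 + 0.011 + 0.097 = 0.181.
P(Store ∈ {Outlet, Online}) = 0.259 + 0.181 = 0.440; P(Category=elec, Store ∈ {Outlet, Online}) = 0.037 + 0.097 = 0.134.
P(Category=elec | Store ∈ {Outlet, Online}) = 0.134/0.440 = 0.30455.

0.30455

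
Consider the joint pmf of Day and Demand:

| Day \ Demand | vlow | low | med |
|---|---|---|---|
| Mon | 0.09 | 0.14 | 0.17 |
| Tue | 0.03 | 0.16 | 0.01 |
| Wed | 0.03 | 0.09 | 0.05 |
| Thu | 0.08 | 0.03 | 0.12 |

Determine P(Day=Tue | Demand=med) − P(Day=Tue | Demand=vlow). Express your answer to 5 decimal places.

-0.10186

P(Demand=med) = 0.17 + 0.01 + 0.05 + 0.12 = 0.35; P(Day=Tue | Demand=med) = 0.01/0.35 = 0.028571.
P(Demand=vlow) = 0.09 + 0.03 + 0.03 + 0.08 = 0.23; P(Day=Tue | Demand=vlow) = 0.03/0.23 = 0.130435.
Difference = -0.10186.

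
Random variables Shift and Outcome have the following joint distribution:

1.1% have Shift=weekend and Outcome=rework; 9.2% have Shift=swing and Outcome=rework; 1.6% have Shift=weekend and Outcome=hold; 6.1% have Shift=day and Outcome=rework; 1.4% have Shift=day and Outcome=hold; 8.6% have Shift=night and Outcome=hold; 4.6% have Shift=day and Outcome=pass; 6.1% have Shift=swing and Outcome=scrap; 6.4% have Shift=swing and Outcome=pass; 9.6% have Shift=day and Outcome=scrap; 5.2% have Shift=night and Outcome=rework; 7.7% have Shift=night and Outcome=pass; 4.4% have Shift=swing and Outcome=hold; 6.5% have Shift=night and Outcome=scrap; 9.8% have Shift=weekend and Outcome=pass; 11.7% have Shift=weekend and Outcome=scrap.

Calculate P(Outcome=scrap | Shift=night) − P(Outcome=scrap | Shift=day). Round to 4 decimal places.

P(Shift=night) = 0.077 + 0.052 + 0.065 + 0.086 = 0.280; P(Outcome=scrap | Shift=night) = 0.065/0.280 = 0.23214.
P(Shift=day) = 0.046 + 0.061 + 0.096 + 0.014 = 0.217; P(Outcome=scrap | Shift=day) = 0.096/0.217 = 0.44240.
Difference = -0.2103.

-0.2103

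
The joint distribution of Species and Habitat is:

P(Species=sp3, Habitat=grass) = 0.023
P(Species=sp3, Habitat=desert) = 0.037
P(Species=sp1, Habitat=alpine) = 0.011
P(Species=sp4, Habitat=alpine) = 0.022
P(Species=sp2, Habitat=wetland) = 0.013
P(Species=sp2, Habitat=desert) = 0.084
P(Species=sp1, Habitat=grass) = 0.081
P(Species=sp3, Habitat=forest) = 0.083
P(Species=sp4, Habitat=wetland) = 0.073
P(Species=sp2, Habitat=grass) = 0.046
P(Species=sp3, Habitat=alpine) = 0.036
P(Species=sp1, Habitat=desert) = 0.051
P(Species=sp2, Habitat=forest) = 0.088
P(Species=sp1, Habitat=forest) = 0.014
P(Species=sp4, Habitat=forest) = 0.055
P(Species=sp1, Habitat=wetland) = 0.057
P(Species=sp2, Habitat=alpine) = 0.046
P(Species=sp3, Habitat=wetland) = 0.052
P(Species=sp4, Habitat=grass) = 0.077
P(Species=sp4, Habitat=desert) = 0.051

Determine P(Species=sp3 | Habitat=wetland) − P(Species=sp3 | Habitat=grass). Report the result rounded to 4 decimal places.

0.1653

P(Habitat=wetland) = 0.057 + 0.013 + 0.052 + 0.073 = 0.195; P(Species=sp3 | Habitat=wetland) = 0.052/0.195 = 0.26667.
P(Habitat=grass) = 0.081 + 0.046 + 0.023 + 0.077 = 0.227; P(Species=sp3 | Habitat=grass) = 0.023/0.227 = 0.10132.
Difference = 0.1653.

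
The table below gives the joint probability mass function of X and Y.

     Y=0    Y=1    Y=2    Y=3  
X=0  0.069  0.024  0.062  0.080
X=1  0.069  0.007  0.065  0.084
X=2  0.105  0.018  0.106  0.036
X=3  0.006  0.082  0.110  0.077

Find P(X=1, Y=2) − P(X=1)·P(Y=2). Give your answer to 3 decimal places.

-0.012

P(X=1) = 0.069 + 0.007 + 0.065 + 0.084 = 0.225.
P(Y=2) = 0.062 + 0.065 + 0.106 + 0.110 = 0.343.
P(X=1, Y=2) − P(X=1)P(Y=2) = 0.065 − 0.225×0.343 = -0.012.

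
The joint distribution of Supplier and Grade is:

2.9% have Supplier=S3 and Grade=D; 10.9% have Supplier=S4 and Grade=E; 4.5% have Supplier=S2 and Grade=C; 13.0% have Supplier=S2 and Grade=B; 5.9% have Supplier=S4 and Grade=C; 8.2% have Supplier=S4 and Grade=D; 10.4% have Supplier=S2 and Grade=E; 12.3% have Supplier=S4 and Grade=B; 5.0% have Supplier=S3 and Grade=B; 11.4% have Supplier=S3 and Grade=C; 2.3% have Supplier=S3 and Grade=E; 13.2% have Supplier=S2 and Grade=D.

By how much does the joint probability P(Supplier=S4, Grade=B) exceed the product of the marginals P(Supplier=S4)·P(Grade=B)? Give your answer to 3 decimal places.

0.010

P(Supplier=S4) = 0.123 + 0.059 + 0.082 + 0.109 = 0.373.
P(Grade=B) = 0.130 + 0.050 + 0.123 = 0.303.
P(Supplier=S4, Grade=B) − P(Supplier=S4)P(Grade=B) = 0.123 − 0.373×0.303 = 0.010.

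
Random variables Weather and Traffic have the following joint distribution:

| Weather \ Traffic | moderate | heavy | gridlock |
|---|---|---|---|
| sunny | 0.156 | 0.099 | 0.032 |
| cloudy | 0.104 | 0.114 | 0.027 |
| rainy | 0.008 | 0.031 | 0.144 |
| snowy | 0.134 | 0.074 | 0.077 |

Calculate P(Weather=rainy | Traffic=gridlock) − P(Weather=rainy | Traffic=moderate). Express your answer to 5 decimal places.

0.49439

P(Traffic=gridlock) = 0.032 + 0.027 + 0.144 + 0.077 = 0.280; P(Weather=rainy | Traffic=gridlock) = 0.144/0.280 = 0.514286.
P(Traffic=moderate) = 0.156 + 0.104 + 0.008 + 0.134 = 0.402; P(Weather=rainy | Traffic=moderate) = 0.008/0.402 = 0.019900.
Difference = 0.49439.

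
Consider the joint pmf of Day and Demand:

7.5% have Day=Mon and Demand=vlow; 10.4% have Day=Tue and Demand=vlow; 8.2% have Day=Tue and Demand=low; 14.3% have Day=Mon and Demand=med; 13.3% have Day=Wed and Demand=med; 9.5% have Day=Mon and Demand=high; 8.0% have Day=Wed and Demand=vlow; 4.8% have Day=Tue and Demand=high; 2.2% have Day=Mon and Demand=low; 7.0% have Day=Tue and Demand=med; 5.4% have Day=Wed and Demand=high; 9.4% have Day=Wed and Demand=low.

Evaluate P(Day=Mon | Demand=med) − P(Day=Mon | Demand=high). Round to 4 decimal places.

-0.0689

P(Demand=med) = 0.143 + 0.070 + 0.133 = 0.346; P(Day=Mon | Demand=med) = 0.143/0.346 = 0.41329.
P(Demand=high) = 0.095 + 0.048 + 0.054 = 0.197; P(Day=Mon | Demand=high) = 0.095/0.197 = 0.48223.
Difference = -0.0689.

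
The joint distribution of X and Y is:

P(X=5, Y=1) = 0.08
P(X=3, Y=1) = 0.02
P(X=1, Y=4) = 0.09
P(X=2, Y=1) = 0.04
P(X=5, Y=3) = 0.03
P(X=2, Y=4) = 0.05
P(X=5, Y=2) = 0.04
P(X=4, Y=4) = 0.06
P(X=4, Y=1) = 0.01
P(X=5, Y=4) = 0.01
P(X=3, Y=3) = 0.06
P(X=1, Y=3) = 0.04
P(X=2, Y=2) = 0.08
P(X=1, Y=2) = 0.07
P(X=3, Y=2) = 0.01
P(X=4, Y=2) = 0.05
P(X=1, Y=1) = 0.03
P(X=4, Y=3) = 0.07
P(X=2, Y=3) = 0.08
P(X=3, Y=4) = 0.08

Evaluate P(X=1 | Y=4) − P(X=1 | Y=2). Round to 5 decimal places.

P(Y=4) = 0.09 + 0.05 + 0.08 + 0.06 + 0.01 = 0.29; P(X=1 | Y=4) = 0.09/0.29 = 0.310345.
P(Y=2) = 0.07 + 0.08 + 0.01 + 0.05 + 0.04 = 0.25; P(X=1 | Y=2) = 0.07/0.25 = 0.280000.
Difference = 0.03034.

0.03034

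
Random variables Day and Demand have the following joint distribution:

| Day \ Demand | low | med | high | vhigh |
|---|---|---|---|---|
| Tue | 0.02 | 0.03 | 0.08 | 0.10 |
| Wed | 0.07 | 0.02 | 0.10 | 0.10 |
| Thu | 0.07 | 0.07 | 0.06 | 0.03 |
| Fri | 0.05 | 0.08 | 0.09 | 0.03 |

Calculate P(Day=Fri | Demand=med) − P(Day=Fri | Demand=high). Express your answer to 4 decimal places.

P(Demand=med) = 0.03 + 0.02 + 0.07 + 0.08 = 0.20; P(Day=Fri | Demand=med) = 0.08/0.20 = 0.40000.
P(Demand=high) = 0.08 + 0.10 + 0.06 + 0.09 = 0.33; P(Day=Fri | Demand=high) = 0.09/0.33 = 0.27273.
Difference = 0.1273.

0.1273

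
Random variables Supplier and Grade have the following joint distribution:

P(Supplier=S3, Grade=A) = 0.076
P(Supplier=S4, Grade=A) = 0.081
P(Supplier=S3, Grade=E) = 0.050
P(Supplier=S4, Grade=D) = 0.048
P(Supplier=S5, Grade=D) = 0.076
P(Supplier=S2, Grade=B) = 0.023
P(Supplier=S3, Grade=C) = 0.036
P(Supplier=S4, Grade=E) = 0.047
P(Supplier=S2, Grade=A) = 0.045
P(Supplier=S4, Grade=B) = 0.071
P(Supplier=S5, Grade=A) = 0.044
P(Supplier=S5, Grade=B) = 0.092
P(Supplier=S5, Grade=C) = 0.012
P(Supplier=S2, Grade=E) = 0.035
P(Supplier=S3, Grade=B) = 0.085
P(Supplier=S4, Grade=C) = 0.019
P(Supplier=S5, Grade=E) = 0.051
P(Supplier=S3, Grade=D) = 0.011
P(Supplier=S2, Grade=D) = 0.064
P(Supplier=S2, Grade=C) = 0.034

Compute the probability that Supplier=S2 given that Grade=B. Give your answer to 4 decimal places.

P(Grade=B) = 0.023 + 0.085 + 0.071 + 0.092 = 0.271.
P(Supplier=S2 | Grade=B) = 0.023/0.271 = 0.0849.

0.0849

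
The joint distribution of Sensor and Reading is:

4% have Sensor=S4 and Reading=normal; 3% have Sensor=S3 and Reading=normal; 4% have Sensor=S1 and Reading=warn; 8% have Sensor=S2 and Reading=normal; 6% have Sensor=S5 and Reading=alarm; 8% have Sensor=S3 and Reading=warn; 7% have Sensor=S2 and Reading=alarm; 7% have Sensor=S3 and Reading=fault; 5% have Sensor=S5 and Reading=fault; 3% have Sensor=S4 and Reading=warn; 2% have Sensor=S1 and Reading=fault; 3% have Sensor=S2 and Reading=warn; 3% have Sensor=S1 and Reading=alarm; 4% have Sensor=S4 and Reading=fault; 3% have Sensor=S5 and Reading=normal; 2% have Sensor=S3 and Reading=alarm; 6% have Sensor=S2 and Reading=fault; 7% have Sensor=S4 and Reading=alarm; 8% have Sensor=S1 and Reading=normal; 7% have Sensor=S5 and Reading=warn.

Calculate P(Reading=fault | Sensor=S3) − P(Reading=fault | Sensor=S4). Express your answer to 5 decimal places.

0.12778

P(Sensor=S3) = 0.03 + 0.08 + 0.02 + 0.07 = 0.20; P(Reading=fault | Sensor=S3) = 0.07/0.20 = 0.350000.
P(Sensor=S4) = 0.04 + 0.03 + 0.07 + 0.04 = 0.18; P(Reading=fault | Sensor=S4) = 0.04/0.18 = 0.222222.
Difference = 0.12778.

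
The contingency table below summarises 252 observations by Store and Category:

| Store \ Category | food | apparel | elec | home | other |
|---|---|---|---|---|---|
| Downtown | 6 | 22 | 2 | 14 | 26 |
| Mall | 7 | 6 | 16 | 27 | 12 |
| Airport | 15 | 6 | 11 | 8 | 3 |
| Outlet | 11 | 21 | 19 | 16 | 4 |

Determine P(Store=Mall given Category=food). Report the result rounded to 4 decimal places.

Total with Category=food: 6 + 7 + 15 + 11 = 39.
P(Store=Mall | Category=food) = 7/39 = 0.1795.

0.1795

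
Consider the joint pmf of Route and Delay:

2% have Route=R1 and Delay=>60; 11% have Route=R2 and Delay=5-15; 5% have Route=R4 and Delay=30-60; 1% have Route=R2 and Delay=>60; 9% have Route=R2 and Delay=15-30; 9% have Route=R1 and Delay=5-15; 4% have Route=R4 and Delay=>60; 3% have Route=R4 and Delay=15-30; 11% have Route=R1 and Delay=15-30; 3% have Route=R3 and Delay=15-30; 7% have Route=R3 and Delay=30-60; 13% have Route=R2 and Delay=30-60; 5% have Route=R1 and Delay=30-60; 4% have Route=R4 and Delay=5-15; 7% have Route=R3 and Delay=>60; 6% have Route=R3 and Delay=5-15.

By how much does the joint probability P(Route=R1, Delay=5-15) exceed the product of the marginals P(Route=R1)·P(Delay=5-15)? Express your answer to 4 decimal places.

0.0090

P(Route=R1) = 0.09 + 0.11 + 0.05 + 0.02 = 0.27.
P(Delay=5-15) = 0.09 + 0.11 + 0.06 + 0.04 = 0.30.
P(Route=R1, Delay=5-15) − P(Route=R1)P(Delay=5-15) = 0.09 − 0.27×0.30 = 0.0090.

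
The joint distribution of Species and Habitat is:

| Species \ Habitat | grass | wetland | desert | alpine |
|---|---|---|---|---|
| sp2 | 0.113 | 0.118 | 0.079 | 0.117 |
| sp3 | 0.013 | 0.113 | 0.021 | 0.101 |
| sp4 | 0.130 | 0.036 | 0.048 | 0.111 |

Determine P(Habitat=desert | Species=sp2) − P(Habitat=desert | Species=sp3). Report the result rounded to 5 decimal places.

0.10033

P(Species=sp2) = 0.113 + 0.118 + 0.079 + 0.117 = 0.427; P(Habitat=desert | Species=sp2) = 0.079/0.427 = 0.185012.
P(Species=sp3) = 0.013 + 0.113 + 0.021 + 0.101 = 0.248; P(Habitat=desert | Species=sp3) = 0.021/0.248 = 0.084677.
Difference = 0.10033.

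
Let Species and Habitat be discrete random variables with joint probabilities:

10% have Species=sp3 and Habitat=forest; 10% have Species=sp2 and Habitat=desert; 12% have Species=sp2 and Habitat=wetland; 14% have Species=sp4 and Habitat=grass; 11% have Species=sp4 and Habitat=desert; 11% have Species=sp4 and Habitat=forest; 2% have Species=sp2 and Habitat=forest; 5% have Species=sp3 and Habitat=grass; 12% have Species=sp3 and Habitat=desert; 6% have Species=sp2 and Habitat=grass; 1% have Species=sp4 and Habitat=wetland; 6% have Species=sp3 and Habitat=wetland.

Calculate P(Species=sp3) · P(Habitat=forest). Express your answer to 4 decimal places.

0.0759

P(Species=sp3) = 0.10 + 0.05 + 0.06 + 0.12 = 0.33.
P(Habitat=forest) = 0.02 + 0.10 + 0.11 = 0.23.
Product: 0.33 × 0.23 = 0.0759.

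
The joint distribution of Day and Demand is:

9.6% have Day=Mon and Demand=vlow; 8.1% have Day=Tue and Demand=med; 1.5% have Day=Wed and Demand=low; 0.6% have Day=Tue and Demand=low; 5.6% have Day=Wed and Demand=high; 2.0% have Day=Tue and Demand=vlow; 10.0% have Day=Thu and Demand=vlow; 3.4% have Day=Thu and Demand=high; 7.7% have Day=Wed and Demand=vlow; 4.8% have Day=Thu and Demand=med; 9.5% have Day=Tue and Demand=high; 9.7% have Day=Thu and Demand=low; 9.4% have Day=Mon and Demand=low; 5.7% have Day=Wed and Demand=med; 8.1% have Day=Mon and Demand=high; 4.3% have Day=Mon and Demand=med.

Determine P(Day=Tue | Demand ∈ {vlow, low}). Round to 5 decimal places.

0.05149

P(Demand=vlow) = 0.096 + 0.020 + 0.077 + 0.100 = 0.293.
P(Demand=low) = 0.094 + 0.006 + 0.015 + 0.097 = 0.212.
P(Demand ∈ {vlow, low}) = 0.293 + 0.212 = 0.505; P(Day=Tue, Demand ∈ {vlow, low}) = 0.020 + 0.006 = 0.026.
P(Day=Tue | Demand ∈ {vlow, low}) = 0.026/0.505 = 0.05149.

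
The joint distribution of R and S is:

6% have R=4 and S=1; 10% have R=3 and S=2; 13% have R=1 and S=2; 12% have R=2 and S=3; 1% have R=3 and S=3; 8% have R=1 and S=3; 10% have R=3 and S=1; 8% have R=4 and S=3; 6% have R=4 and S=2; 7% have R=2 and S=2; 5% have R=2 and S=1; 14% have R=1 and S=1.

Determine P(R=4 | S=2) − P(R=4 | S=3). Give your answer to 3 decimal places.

P(S=2) = 0.13 + 0.07 + 0.10 + 0.06 = 0.36; P(R=4 | S=2) = 0.06/0.36 = 0.1667.
P(S=3) = 0.08 + 0.12 + 0.01 + 0.08 = 0.29; P(R=4 | S=3) = 0.08/0.29 = 0.2759.
Difference = -0.109.

-0.109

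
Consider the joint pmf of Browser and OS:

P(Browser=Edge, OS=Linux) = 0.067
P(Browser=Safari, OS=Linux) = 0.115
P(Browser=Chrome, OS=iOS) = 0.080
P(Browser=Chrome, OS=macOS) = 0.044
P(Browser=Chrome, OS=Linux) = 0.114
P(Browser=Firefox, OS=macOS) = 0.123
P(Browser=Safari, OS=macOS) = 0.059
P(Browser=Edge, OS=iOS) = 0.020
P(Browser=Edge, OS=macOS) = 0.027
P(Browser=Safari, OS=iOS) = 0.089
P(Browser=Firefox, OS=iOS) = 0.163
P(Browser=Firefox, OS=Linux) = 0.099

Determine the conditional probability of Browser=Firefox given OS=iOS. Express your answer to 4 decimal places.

P(OS=iOS) = 0.080 + 0.163 + 0.089 + 0.020 = 0.352.
P(Browser=Firefox | OS=iOS) = 0.163/0.352 = 0.4631.

0.4631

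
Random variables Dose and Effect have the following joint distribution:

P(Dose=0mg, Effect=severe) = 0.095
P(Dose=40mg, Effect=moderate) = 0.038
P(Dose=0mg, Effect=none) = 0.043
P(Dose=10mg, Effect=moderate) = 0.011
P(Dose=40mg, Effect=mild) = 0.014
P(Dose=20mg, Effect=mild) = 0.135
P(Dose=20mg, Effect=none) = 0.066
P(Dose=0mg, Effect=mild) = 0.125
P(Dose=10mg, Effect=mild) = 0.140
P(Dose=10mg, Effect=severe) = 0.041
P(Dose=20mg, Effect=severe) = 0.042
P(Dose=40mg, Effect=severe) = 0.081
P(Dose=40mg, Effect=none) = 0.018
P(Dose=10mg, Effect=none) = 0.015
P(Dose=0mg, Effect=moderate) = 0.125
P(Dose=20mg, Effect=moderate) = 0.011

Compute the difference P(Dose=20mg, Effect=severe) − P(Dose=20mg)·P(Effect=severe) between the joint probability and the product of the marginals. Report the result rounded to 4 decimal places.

P(Dose=20mg) = 0.066 + 0.135 + 0.011 + 0.042 = 0.254.
P(Effect=severe) = 0.095 + 0.041 + 0.042 + 0.081 = 0.259.
P(Dose=20mg, Effect=severe) − P(Dose=20mg)P(Effect=severe) = 0.042 − 0.254×0.259 = -0.0238.

-0.0238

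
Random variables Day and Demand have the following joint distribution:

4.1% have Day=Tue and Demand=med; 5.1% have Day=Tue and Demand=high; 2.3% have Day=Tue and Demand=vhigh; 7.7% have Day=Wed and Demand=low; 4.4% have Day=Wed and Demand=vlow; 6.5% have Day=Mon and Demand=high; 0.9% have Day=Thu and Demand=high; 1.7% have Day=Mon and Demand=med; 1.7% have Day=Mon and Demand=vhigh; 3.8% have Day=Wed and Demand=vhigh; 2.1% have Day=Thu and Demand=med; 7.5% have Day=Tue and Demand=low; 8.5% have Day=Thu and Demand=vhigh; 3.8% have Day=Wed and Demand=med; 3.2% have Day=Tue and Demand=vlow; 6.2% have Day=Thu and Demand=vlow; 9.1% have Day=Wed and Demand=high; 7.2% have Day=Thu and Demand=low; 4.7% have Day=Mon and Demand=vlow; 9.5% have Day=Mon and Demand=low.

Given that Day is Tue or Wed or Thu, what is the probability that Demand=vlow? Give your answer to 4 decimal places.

P(Day=Tue) = 0.032 + 0.075 + 0.041 + 0.051 + 0.023 = 0.222.
P(Day=Wed) = 0.044 + 0.077 + 0.038 + 0.091 + 0.038 = 0.288.
P(Day=Thu) = 0.062 + 0.072 + 0.021 + 0.009 + 0.085 = 0.249.
P(Day ∈ {Tue, Wed, Thu}) = 0.222 + 0.288 + 0.249 = 0.759; P(Demand=vlow, Day ∈ {Tue, Wed, Thu}) = 0.032 + 0.044 + 0.062 = 0.138.
P(Demand=vlow | Day ∈ {Tue, Wed, Thu}) = 0.138/0.759 = 0.1818.

0.1818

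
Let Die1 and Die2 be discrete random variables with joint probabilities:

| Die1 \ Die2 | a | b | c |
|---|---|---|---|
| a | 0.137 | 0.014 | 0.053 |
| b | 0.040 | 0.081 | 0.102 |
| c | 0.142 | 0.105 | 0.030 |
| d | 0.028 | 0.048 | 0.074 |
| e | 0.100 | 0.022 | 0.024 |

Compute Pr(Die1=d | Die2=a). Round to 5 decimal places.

0.06264

P(Die2=a) = 0.137 + 0.040 + 0.142 + 0.028 + 0.100 = 0.447.
P(Die1=d | Die2=a) = 0.028/0.447 = 0.06264.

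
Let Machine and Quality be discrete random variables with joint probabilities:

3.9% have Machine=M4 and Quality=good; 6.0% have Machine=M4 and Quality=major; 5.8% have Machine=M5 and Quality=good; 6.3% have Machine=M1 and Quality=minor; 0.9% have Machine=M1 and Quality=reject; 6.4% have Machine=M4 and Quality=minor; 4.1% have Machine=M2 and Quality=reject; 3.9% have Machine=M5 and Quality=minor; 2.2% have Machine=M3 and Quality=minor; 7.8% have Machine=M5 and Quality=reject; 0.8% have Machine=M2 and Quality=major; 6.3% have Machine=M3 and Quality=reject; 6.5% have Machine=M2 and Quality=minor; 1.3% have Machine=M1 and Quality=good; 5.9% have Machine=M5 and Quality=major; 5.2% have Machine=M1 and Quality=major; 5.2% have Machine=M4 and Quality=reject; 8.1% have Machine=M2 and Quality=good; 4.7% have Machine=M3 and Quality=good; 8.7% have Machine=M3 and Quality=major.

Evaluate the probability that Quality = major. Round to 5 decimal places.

0.26600

P(Quality=major) = 0.052 + 0.008 + 0.087 + 0.060 + 0.059 = 0.266.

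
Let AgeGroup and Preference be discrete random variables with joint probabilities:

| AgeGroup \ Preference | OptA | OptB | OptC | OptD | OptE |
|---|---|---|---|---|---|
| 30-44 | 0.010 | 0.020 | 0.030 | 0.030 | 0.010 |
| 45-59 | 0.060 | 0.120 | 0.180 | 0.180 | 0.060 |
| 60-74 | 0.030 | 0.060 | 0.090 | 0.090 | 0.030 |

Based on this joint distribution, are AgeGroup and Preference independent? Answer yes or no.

yes

Every cell satisfies P(AgeGroup,Preference) = P(AgeGroup)·P(Preference). For instance P(AgeGroup=45-59) = 0.600, P(Preference=OptD) = 0.300, and 0.600×0.300 = 0.180 matches the joint entry. So AgeGroup and Preference are independent.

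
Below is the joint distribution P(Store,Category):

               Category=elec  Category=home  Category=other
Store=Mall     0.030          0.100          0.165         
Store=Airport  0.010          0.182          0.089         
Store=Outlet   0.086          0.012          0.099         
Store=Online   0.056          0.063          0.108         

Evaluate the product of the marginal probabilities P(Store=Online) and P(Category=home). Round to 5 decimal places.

P(Store=Online) = 0.056 + 0.063 + 0.108 = 0.227.
P(Category=home) = 0.100 + 0.182 + 0.012 + 0.063 = 0.357.
Product: 0.227 × 0.357 = 0.08104.

0.08104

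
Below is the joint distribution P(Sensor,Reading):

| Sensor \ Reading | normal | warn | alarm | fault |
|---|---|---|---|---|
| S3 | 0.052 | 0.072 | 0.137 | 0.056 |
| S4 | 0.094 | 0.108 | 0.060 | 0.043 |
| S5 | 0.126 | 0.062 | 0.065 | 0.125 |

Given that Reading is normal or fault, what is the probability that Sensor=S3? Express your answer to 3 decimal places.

0.218

P(Reading=normal) = 0.052 + 0.094 + 0.126 = 0.272.
P(Reading=fault) = 0.056 + 0.043 + 0.125 = 0.224.
P(Reading ∈ {normal, fault}) = 0.272 + 0.224 = 0.496; P(Sensor=S3, Reading ∈ {normal, fault}) = 0.052 + 0.056 = 0.108.
P(Sensor=S3 | Reading ∈ {normal, fault}) = 0.108/0.496 = 0.218.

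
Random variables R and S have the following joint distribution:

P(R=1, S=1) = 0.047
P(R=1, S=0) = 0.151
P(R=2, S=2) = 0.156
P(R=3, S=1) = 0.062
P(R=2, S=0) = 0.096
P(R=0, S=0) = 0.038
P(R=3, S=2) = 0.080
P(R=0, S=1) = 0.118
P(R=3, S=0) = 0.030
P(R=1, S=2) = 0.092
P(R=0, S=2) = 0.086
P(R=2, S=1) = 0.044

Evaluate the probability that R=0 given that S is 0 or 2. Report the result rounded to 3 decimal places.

P(S=0) = 0.038 + 0.151 + 0.096 + 0.030 = 0.315.
P(S=2) = 0.086 + 0.092 + 0.156 + 0.080 = 0.414.
P(S ∈ {0, 2}) = 0.315 + 0.414 = 0.729; P(R=0, S ∈ {0, 2}) = 0.038 + 0.086 = 0.124.
P(R=0 | S ∈ {0, 2}) = 0.124/0.729 = 0.170.

0.170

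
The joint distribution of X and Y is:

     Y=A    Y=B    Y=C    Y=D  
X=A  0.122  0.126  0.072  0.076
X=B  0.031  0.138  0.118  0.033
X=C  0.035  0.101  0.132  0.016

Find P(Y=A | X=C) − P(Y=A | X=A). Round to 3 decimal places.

P(X=C) = 0.035 + 0.101 + 0.132 + 0.016 = 0.284; P(Y=A | X=C) = 0.035/0.284 = 0.1232.
P(X=A) = 0.122 + 0.126 + 0.072 + 0.076 = 0.396; P(Y=A | X=A) = 0.122/0.396 = 0.3081.
Difference = -0.185.

-0.185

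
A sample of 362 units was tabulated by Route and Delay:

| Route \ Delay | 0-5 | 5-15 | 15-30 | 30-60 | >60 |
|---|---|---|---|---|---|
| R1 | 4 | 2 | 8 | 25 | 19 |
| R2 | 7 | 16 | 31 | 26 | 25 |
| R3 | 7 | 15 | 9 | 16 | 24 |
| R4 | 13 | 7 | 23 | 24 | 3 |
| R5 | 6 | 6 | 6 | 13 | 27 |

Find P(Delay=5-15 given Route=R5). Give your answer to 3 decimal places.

0.103

Total with Route=R5: 6 + 6 + 6 + 13 + 27 = 58.
P(Delay=5-15 | Route=R5) = 6/58 = 0.103.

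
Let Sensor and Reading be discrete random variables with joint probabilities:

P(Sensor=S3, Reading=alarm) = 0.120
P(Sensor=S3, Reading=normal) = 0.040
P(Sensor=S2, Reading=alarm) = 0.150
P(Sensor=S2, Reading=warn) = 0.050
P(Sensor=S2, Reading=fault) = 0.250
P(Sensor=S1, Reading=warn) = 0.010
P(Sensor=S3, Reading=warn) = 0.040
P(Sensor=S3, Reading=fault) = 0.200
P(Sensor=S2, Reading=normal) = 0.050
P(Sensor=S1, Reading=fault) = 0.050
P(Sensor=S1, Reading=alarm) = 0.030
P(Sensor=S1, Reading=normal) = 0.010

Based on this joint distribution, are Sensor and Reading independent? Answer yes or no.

yes

Every cell satisfies P(Sensor,Reading) = P(Sensor)·P(Reading). For instance P(Sensor=S1) = 0.100, P(Reading=warn) = 0.100, and 0.100×0.100 = 0.010 matches the joint entry. So Sensor and Reading are independent.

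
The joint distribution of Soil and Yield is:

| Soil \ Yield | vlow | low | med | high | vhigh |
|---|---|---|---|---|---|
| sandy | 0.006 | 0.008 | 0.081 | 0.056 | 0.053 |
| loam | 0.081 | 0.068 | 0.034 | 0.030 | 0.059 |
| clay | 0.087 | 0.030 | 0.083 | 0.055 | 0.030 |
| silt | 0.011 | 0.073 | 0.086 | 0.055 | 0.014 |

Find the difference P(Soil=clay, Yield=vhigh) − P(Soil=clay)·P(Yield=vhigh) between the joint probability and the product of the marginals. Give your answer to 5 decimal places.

-0.01446

P(Soil=clay) = 0.087 + 0.030 + 0.083 + 0.055 + 0.030 = 0.285.
P(Yield=vhigh) = 0.053 + 0.059 + 0.030 + 0.014 = 0.156.
P(Soil=clay, Yield=vhigh) − P(Soil=clay)P(Yield=vhigh) = 0.030 − 0.285×0.156 = -0.01446.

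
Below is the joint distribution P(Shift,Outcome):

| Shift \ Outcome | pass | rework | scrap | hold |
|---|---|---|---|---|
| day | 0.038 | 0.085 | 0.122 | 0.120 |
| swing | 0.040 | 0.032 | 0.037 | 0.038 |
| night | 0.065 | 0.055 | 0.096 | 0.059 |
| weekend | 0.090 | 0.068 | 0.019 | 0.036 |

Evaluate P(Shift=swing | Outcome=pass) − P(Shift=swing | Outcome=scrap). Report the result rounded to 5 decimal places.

P(Outcome=pass) = 0.038 + 0.040 + 0.065 + 0.090 = 0.233; P(Shift=swing | Outcome=pass) = 0.040/0.233 = 0.171674.
P(Outcome=scrap) = 0.122 + 0.037 + 0.096 + 0.019 = 0.274; P(Shift=swing | Outcome=scrap) = 0.037/0.274 = 0.135036.
Difference = 0.03664.

0.03664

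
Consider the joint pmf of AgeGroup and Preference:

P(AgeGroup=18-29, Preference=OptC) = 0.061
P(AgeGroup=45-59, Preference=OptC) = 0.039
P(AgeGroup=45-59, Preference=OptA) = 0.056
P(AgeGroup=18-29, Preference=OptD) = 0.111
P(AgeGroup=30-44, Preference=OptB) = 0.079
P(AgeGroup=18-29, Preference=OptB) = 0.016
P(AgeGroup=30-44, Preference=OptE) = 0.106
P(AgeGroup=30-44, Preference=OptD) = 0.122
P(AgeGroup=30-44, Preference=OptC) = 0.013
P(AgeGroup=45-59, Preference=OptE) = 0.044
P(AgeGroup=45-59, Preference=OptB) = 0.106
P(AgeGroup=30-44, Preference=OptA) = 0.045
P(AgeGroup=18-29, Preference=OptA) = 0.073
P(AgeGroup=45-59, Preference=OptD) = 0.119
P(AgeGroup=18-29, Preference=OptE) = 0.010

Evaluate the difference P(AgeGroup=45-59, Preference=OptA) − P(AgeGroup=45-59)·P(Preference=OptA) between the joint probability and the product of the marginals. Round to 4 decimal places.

P(AgeGroup=45-59) = 0.056 + 0.106 + 0.039 + 0.119 + 0.044 = 0.364.
P(Preference=OptA) = 0.073 + 0.045 + 0.056 = 0.174.
P(AgeGroup=45-59, Preference=OptA) − P(AgeGroup=45-59)P(Preference=OptA) = 0.056 − 0.364×0.174 = -0.0073.

-0.0073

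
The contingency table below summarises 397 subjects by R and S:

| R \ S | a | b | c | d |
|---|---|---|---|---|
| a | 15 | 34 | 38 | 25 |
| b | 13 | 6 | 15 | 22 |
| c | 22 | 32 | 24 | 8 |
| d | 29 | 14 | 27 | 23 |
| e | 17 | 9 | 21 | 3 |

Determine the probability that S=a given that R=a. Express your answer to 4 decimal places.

Total with R=a: 15 + 34 + 38 + 25 = 112.
P(S=a | R=a) = 15/112 = 0.1339.

0.1339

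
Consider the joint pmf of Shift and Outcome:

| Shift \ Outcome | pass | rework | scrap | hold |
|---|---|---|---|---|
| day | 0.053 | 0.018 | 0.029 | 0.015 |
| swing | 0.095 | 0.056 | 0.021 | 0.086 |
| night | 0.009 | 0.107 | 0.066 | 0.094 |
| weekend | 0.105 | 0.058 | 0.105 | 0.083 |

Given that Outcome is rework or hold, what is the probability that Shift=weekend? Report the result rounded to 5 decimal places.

0.27273

P(Outcome=rework) = 0.018 + 0.056 + 0.107 + 0.058 = 0.239.
P(Outcome=hold) = 0.015 + 0.086 + 0.094 + 0.083 = 0.278.
P(Outcome ∈ {rework, hold}) = 0.239 + 0.278 = 0.517; P(Shift=weekend, Outcome ∈ {rework, hold}) = 0.058 + 0.083 = 0.141.
P(Shift=weekend | Outcome ∈ {rework, hold}) = 0.141/0.517 = 0.27273.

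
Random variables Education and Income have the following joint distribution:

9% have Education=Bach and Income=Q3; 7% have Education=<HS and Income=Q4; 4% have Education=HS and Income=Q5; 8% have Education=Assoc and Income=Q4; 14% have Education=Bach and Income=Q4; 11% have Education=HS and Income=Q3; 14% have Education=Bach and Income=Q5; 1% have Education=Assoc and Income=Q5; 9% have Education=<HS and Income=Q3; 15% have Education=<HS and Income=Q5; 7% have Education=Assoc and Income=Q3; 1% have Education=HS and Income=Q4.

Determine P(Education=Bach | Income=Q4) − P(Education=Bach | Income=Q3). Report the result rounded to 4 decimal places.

P(Income=Q4) = 0.07 + 0.01 + 0.08 + 0.14 = 0.30; P(Education=Bach | Income=Q4) = 0.14/0.30 = 0.46667.
P(Income=Q3) = 0.09 + 0.11 + 0.07 + 0.09 = 0.36; P(Education=Bach | Income=Q3) = 0.09/0.36 = 0.25000.
Difference = 0.2167.

0.2167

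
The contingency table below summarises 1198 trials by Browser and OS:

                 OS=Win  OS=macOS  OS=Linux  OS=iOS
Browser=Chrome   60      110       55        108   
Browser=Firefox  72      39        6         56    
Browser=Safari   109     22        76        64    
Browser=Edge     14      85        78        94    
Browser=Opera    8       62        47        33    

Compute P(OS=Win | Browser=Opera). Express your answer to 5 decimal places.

0.05333

Total with Browser=Opera: 8 + 62 + 47 + 33 = 150.
P(OS=Win | Browser=Opera) = 8/150 = 0.05333.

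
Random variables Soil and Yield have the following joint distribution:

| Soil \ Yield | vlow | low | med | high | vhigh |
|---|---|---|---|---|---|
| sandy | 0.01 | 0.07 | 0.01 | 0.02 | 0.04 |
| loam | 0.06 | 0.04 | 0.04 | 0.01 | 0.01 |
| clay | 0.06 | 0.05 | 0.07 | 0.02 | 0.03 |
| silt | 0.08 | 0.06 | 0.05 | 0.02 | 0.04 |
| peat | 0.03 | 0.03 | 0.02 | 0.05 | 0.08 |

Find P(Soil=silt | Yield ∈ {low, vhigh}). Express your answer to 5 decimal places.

0.22222

P(Yield=low) = 0.07 + 0.04 + 0.05 + 0.06 + 0.03 = 0.25.
P(Yield=vhigh) = 0.04 + 0.01 + 0.03 + 0.04 + 0.08 = 0.20.
P(Yield ∈ {low, vhigh}) = 0.25 + 0.20 = 0.45; P(Soil=silt, Yield ∈ {low, vhigh}) = 0.06 + 0.04 = 0.10.
P(Soil=silt | Yield ∈ {low, vhigh}) = 0.10/0.45 = 0.22222.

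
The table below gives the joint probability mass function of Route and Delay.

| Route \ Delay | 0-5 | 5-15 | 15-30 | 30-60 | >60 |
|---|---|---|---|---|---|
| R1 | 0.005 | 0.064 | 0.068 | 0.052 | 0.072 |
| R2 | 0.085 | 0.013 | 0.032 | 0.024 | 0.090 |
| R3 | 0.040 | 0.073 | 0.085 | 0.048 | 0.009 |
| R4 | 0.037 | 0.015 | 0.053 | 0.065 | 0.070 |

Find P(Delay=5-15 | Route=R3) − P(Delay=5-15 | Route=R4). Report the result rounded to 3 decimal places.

P(Route=R3) = 0.040 + 0.073 + 0.085 + 0.048 + 0.009 = 0.255; P(Delay=5-15 | Route=R3) = 0.073/0.255 = 0.2863.
P(Route=R4) = 0.037 + 0.015 + 0.053 + 0.065 + 0.070 = 0.240; P(Delay=5-15 | Route=R4) = 0.015/0.240 = 0.0625.
Difference = 0.224.

0.224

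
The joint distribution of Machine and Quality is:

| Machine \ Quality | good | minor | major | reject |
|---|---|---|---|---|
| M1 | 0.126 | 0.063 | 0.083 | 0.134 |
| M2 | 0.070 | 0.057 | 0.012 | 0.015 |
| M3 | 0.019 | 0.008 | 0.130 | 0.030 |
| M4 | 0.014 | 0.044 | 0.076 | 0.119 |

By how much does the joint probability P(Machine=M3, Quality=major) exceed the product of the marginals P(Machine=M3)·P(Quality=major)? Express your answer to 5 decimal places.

0.07371

P(Machine=M3) = 0.019 + 0.008 + 0.130 + 0.030 = 0.187.
P(Quality=major) = 0.083 + 0.012 + 0.130 + 0.076 = 0.301.
P(Machine=M3, Quality=major) − P(Machine=M3)P(Quality=major) = 0.130 − 0.187×0.301 = 0.07371.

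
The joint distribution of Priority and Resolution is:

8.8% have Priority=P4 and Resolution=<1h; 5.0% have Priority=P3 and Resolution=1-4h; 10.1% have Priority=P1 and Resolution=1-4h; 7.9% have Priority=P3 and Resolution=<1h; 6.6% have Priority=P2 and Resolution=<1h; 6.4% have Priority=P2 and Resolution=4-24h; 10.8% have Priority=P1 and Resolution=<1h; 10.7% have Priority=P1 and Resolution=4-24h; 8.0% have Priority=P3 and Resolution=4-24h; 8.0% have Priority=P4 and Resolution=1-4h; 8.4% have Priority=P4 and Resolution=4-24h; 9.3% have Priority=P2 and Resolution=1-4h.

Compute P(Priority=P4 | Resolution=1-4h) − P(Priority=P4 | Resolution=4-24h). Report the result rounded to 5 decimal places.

P(Resolution=1-4h) = 0.101 + 0.093 + 0.050 + 0.080 = 0.324; P(Priority=P4 | Resolution=1-4h) = 0.080/0.324 = 0.246914.
P(Resolution=4-24h) = 0.107 + 0.064 + 0.080 + 0.084 = 0.335; P(Priority=P4 | Resolution=4-24h) = 0.084/0.335 = 0.250746.
Difference = -0.00383.

-0.00383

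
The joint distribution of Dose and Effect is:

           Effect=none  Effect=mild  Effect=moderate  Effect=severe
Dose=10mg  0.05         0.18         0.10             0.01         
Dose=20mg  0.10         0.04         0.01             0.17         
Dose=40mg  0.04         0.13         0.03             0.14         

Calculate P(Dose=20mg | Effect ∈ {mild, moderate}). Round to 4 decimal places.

0.1020

P(Effect=mild) = 0.18 + 0.04 + 0.13 = 0.35.
P(Effect=moderate) = 0.10 + 0.01 + 0.03 = 0.14.
P(Effect ∈ {mild, moderate}) = 0.35 + 0.14 = 0.49; P(Dose=20mg, Effect ∈ {mild, moderate}) = 0.04 + 0.01 = 0.05.
P(Dose=20mg | Effect ∈ {mild, moderate}) = 0.05/0.49 = 0.1020.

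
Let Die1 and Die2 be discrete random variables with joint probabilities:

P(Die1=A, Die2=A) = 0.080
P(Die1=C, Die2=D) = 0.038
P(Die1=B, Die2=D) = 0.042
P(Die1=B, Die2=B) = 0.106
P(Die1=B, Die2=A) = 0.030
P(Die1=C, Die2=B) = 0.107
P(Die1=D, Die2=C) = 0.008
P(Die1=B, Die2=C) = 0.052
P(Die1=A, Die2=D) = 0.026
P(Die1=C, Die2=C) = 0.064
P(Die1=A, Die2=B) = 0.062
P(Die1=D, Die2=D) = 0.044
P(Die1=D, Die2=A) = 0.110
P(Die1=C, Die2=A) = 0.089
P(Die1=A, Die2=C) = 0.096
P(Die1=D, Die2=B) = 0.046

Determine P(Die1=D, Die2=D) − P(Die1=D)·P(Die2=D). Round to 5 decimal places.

0.01280

P(Die1=D) = 0.110 + 0.046 + 0.008 + 0.044 = 0.208.
P(Die2=D) = 0.026 + 0.042 + 0.038 + 0.044 = 0.150.
P(Die1=D, Die2=D) − P(Die1=D)P(Die2=D) = 0.044 − 0.208×0.150 = 0.01280.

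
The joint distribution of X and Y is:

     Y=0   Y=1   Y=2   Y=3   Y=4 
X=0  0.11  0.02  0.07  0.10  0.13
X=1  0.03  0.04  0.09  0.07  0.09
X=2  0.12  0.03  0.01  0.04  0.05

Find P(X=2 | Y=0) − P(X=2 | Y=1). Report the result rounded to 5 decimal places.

P(Y=0) = 0.11 + 0.03 + 0.12 = 0.26; P(X=2 | Y=0) = 0.12/0.26 = 0.461538.
P(Y=1) = 0.02 + 0.04 + 0.03 = 0.09; P(X=2 | Y=1) = 0.03/0.09 = 0.333333.
Difference = 0.12821.

0.12821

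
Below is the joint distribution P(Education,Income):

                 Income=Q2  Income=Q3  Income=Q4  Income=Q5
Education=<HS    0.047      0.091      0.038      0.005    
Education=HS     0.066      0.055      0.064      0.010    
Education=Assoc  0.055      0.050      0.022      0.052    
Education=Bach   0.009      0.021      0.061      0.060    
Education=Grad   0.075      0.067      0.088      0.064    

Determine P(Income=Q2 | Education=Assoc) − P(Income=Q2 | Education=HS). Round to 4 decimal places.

P(Education=Assoc) = 0.055 + 0.050 + 0.022 + 0.052 = 0.179; P(Income=Q2 | Education=Assoc) = 0.055/0.179 = 0.30726.
P(Education=HS) = 0.066 + 0.055 + 0.064 + 0.010 = 0.195; P(Income=Q2 | Education=HS) = 0.066/0.195 = 0.33846.
Difference = -0.0312.

-0.0312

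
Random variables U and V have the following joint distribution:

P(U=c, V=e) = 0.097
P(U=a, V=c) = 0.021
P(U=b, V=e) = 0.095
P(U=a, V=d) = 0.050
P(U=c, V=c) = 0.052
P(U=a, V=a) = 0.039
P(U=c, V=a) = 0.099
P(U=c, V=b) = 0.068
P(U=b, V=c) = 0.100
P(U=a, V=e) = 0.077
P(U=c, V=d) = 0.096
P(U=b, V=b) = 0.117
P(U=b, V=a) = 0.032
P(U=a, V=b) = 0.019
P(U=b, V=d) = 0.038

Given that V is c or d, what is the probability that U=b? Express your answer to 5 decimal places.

0.38655

P(V=c) = 0.021 + 0.100 + 0.052 = 0.173.
P(V=d) = 0.050 + 0.038 + 0.096 = 0.184.
P(V ∈ {c, d}) = 0.173 + 0.184 = 0.357; P(U=b, V ∈ {c, d}) = 0.100 + 0.038 = 0.138.
P(U=b | V ∈ {c, d}) = 0.138/0.357 = 0.38655.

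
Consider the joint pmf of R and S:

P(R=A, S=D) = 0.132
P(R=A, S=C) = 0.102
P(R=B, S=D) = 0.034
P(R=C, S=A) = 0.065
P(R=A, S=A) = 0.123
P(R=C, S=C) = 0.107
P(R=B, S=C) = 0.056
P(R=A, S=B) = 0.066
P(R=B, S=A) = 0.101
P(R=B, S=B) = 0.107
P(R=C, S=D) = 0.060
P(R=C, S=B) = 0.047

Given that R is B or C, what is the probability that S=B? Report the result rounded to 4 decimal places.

P(R=B) = 0.101 + 0.107 + 0.056 + 0.034 = 0.298.
P(R=C) = 0.065 + 0.047 + 0.107 + 0.060 = 0.279.
P(R ∈ {B, C}) = 0.298 + 0.279 = 0.577; P(S=B, R ∈ {B, C}) = 0.107 + 0.047 = 0.154.
P(S=B | R ∈ {B, C}) = 0.154/0.577 = 0.2669.

0.2669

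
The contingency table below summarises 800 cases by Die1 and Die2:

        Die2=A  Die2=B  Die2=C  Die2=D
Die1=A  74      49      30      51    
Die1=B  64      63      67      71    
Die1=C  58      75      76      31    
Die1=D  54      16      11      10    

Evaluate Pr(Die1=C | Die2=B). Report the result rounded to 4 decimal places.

Total with Die2=B: 49 + 63 + 75 + 16 = 203.
P(Die1=C | Die2=B) = 75/203 = 0.3695.

0.3695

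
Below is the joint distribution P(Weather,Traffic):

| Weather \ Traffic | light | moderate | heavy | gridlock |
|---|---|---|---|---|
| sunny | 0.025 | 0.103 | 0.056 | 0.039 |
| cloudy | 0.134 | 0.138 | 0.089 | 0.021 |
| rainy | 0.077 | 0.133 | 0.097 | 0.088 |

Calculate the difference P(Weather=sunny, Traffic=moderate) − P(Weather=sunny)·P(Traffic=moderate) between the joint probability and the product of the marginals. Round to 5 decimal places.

0.01960

P(Weather=sunny) = 0.025 + 0.103 + 0.056 + 0.039 = 0.223.
P(Traffic=moderate) = 0.103 + 0.138 + 0.133 = 0.374.
P(Weather=sunny, Traffic=moderate) − P(Weather=sunny)P(Traffic=moderate) = 0.103 − 0.223×0.374 = 0.01960.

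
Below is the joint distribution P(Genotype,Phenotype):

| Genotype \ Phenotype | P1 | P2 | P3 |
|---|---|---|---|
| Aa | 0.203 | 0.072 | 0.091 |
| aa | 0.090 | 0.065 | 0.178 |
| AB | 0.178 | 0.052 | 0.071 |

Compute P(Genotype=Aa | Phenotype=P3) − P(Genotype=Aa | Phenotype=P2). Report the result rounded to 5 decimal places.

P(Phenotype=P3) = 0.091 + 0.178 + 0.071 = 0.340; P(Genotype=Aa | Phenotype=P3) = 0.091/0.340 = 0.267647.
P(Phenotype=P2) = 0.072 + 0.065 + 0.052 = 0.189; P(Genotype=Aa | Phenotype=P2) = 0.072/0.189 = 0.380952.
Difference = -0.11331.

-0.11331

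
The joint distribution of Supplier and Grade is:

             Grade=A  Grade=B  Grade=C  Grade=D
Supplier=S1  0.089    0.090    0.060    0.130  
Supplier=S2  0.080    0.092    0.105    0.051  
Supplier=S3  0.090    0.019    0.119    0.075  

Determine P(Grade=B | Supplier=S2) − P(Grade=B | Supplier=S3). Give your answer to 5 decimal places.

P(Supplier=S2) = 0.080 + 0.092 + 0.105 + 0.051 = 0.328; P(Grade=B | Supplier=S2) = 0.092/0.328 = 0.280488.
P(Supplier=S3) = 0.090 + 0.019 + 0.119 + 0.075 = 0.303; P(Grade=B | Supplier=S3) = 0.019/0.303 = 0.062706.
Difference = 0.21778.

0.21778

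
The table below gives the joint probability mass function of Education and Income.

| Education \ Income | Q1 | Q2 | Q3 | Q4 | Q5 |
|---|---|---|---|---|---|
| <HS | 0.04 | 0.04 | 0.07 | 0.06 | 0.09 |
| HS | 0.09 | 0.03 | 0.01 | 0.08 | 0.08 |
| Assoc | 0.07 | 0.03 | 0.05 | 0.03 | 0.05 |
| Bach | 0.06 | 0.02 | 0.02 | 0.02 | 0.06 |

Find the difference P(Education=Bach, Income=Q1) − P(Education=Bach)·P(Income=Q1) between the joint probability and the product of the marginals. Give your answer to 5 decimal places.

0.01320

P(Education=Bach) = 0.06 + 0.02 + 0.02 + 0.02 + 0.06 = 0.18.
P(Income=Q1) = 0.04 + 0.09 + 0.07 + 0.06 = 0.26.
P(Education=Bach, Income=Q1) − P(Education=Bach)P(Income=Q1) = 0.06 − 0.18×0.26 = 0.01320.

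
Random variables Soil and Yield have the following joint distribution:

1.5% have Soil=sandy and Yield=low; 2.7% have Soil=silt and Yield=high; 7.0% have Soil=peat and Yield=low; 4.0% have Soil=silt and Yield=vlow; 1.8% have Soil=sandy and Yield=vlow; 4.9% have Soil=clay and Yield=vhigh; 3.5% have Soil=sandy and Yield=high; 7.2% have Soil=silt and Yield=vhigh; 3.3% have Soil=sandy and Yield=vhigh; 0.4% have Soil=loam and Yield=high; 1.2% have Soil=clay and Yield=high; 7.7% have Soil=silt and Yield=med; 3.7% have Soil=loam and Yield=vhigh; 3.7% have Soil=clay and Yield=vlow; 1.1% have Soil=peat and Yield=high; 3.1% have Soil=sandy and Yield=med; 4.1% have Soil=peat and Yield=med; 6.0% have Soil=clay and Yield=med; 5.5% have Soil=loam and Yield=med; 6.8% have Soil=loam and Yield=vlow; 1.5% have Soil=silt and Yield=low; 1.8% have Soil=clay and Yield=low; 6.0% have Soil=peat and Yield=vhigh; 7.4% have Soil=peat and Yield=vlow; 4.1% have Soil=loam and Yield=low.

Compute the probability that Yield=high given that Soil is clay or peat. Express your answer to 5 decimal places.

0.05324

P(Soil=clay) = 0.037 + 0.018 + 0.060 + 0.012 + 0.049 = 0.176.
P(Soil=peat) = 0.074 + 0.070 + 0.041 + 0.011 + 0.060 = 0.256.
P(Soil ∈ {clay, peat}) = 0.176 + 0.256 = 0.432; P(Yield=high, Soil ∈ {clay, peat}) = 0.012 + 0.011 = 0.023.
P(Yield=high | Soil ∈ {clay, peat}) = 0.023/0.432 = 0.05324.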